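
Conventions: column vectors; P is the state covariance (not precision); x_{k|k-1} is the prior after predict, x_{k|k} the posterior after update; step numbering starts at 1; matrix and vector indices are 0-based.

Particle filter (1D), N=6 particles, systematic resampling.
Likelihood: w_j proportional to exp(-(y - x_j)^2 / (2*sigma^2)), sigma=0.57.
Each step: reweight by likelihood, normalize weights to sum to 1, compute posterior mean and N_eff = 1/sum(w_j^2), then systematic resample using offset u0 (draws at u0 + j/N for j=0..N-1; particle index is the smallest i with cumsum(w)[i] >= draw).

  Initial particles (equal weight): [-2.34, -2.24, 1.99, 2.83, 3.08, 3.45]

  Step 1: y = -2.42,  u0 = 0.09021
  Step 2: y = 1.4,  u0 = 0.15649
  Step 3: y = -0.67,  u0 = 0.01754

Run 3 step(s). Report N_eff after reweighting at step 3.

N_eff = 5.8564

step 1: w=[0.5100, 0.4900, 0.0000, 0.0000, 0.0000, 0.0000]  mean=-2.2910  Neff=1.9992  idx=[0, 0, 0, 1, 1, 1]
step 2: w=[0.0810, 0.0810, 0.0810, 0.2523, 0.2523, 0.2523]  mean=-2.2643  Neff=4.7469  idx=[1, 3, 3, 4, 5, 5]
step 3: w=[0.1083, 0.1783, 0.1783, 0.1783, 0.1783, 0.1783]  mean=-2.2508  Neff=5.8564  idx=[0, 1, 2, 3, 4, 5]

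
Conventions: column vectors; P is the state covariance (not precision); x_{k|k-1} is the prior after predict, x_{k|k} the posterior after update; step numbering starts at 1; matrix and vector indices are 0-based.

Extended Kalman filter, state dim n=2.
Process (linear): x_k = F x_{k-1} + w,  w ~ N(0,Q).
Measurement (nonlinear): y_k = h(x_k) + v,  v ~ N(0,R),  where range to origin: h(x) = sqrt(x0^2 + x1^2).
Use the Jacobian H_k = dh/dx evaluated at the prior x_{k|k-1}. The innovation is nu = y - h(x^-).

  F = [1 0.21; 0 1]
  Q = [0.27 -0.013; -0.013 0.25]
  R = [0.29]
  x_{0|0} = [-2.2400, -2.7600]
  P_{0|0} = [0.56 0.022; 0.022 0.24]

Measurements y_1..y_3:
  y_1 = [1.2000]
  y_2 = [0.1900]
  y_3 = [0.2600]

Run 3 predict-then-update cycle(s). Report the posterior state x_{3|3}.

step 1: x^-=[-2.8196, -2.7600]  P^-=[0.8498 0.0594; 0.0594 0.4900]  H_jac=[-0.7146 -0.6995]  S=[1.0231]  K=[-0.6342; -0.3765]  nu=[-2.7456]  x^+=[-1.0784, -1.7263]  P^+=[0.4383 -0.1849; -0.1849 0.3450]
step 2: x^-=[-1.4409, -1.7263]  P^-=[0.6459 -0.1254; -0.1254 0.5950]  H_jac=[-0.6408 -0.7677]  S=[0.7825]  K=[-0.4059; -0.4810]  nu=[-2.0586]  x^+=[-0.6054, -0.7360]  P^+=[0.5170 -0.2782; -0.2782 0.4139]
step 3: x^-=[-0.7599, -0.7360]  P^-=[0.6884 -0.2043; -0.2043 0.6639]  H_jac=[-0.7183 -0.6957]  S=[0.7624]  K=[-0.4622; -0.4134]  nu=[-0.7980]  x^+=[-0.3911, -0.4062]  P^+=[0.5255 -0.3500; -0.3500 0.5336]

x_post = [-0.3911, -0.4062]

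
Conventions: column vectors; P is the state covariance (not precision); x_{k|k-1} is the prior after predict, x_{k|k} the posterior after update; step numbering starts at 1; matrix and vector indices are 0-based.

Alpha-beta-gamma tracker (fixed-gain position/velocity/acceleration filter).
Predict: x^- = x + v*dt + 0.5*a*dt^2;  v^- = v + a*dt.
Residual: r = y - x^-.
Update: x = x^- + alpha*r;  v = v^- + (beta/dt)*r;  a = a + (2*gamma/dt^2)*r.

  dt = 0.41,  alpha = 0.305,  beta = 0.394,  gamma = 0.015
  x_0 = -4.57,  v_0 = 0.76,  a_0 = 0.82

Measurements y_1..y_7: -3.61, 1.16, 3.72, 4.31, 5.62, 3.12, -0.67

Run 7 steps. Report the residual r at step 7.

resid = -8.9743

step 1: x_pred=-4.1895  r=0.5795  x^+=-4.0127  v^+=1.6531  a^+=0.9234
step 2: x_pred=-3.2574  r=4.4174  x^+=-1.9101  v^+=6.2766  a^+=1.7118
step 3: x_pred=0.8072  r=2.9128  x^+=1.6956  v^+=9.7776  a^+=2.2316
step 4: x_pred=5.8920  r=-1.5820  x^+=5.4095  v^+=9.1723  a^+=1.9493
step 5: x_pred=9.3340  r=-3.7140  x^+=8.2012  v^+=6.4024  a^+=1.2864
step 6: x_pred=10.9343  r=-7.8143  x^+=8.5510  v^+=-0.5795  a^+=-0.1081
step 7: x_pred=8.3043  r=-8.9743  x^+=5.5671  v^+=-9.2479  a^+=-1.7097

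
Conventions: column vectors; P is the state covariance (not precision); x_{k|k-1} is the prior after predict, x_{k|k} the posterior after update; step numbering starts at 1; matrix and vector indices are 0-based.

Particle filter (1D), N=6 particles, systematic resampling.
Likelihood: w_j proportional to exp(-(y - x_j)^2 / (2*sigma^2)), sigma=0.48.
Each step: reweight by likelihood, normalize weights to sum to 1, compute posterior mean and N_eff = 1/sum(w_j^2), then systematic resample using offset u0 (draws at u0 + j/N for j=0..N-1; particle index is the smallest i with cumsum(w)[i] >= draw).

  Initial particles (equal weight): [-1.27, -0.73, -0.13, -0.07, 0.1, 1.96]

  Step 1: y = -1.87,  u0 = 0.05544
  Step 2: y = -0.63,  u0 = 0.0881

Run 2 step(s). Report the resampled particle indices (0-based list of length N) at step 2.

resampled_idx = [0, 1, 3, 4, 5, 5]

step 1: w=[0.8806, 0.1146, 0.0027, 0.0017, 0.0004, 0.0000]  mean=-1.2024  Neff=1.2681  idx=[0, 0, 0, 0, 0, 1]
step 2: w=[0.1355, 0.1355, 0.1355, 0.1355, 0.1355, 0.3225]  mean=-1.0958  Neff=5.1069  idx=[0, 1, 3, 4, 5, 5]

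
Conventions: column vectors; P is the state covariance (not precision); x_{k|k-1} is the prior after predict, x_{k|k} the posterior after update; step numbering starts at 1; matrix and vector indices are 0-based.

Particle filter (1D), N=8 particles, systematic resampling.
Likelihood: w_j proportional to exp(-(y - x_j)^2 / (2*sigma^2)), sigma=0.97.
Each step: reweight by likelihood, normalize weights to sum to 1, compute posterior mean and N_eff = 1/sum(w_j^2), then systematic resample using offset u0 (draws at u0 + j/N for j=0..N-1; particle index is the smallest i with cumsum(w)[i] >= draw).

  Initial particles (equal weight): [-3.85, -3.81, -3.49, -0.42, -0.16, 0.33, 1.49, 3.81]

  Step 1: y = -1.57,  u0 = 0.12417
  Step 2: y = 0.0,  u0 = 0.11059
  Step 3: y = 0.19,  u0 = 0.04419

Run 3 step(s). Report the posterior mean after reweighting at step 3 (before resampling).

post_mean = -0.1552

step 1: w=[0.0497, 0.0547, 0.1110, 0.3898, 0.2737, 0.1156, 0.0054, 0.0000]  mean=-0.9485  Neff=3.8749  idx=[2, 3, 3, 3, 4, 4, 4, 6]
step 2: w=[0.0003, 0.1518, 0.1518, 0.1518, 0.1644, 0.1644, 0.1644, 0.0512]  mean=-0.1947  Neff=6.5440  idx=[1, 2, 3, 4, 4, 5, 6, 7]
step 3: w=[0.1240, 0.1240, 0.1240, 0.1416, 0.1416, 0.1416, 0.1416, 0.0616]  mean=-0.1552  Neff=7.6846  idx=[0, 1, 2, 3, 4, 5, 5, 6]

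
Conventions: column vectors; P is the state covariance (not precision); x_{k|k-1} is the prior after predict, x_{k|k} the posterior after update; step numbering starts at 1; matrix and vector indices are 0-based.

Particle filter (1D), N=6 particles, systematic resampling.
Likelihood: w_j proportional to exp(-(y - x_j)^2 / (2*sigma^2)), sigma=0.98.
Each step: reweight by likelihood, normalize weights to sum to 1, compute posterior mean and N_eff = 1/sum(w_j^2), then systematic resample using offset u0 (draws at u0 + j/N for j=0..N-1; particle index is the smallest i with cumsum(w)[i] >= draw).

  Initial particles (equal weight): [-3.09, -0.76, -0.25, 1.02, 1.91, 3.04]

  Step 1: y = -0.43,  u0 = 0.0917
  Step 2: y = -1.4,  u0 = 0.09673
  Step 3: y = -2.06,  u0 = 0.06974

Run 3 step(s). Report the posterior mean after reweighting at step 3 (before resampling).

step 1: w=[0.0107, 0.4025, 0.4188, 0.1426, 0.0246, 0.0008]  mean=-0.2488  Neff=2.7898  idx=[1, 1, 2, 2, 2, 3]
step 2: w=[0.2549, 0.2549, 0.1584, 0.1584, 0.1584, 0.0150]  mean=-0.4910  Neff=4.8676  idx=[0, 1, 1, 2, 3, 4]
step 3: w=[0.2318, 0.2318, 0.2318, 0.1015, 0.1015, 0.1015]  mean=-0.6047  Neff=5.2047  idx=[0, 1, 1, 2, 3, 5]

post_mean = -0.6047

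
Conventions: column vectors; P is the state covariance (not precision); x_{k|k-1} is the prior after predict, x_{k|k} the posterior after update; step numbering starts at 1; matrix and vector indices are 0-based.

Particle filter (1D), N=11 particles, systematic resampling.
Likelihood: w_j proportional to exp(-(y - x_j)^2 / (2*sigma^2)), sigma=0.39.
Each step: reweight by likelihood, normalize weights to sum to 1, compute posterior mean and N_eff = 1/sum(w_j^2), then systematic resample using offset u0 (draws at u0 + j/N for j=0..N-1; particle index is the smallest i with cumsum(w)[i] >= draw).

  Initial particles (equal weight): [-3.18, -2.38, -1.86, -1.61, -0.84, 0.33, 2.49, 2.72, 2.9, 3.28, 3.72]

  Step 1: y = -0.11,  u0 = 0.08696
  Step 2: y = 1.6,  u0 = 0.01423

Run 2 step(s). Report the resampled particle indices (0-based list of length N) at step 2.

step 1: w=[0.0000, 0.0000, 0.0001, 0.0009, 0.2466, 0.7524, 0.0000, 0.0000, 0.0000, 0.0000, 0.0000]  mean=0.0396  Neff=1.5949  idx=[4, 4, 5, 5, 5, 5, 5, 5, 5, 5, 5]
step 2: w=[0.0000, 0.0000, 0.1111, 0.1111, 0.1111, 0.1111, 0.1111, 0.1111, 0.1111, 0.1111, 0.1111]  mean=0.3300  Neff=9.0000  idx=[2, 2, 3, 4, 5, 6, 7, 7, 8, 9, 10]

resampled_idx = [2, 2, 3, 4, 5, 6, 7, 7, 8, 9, 10]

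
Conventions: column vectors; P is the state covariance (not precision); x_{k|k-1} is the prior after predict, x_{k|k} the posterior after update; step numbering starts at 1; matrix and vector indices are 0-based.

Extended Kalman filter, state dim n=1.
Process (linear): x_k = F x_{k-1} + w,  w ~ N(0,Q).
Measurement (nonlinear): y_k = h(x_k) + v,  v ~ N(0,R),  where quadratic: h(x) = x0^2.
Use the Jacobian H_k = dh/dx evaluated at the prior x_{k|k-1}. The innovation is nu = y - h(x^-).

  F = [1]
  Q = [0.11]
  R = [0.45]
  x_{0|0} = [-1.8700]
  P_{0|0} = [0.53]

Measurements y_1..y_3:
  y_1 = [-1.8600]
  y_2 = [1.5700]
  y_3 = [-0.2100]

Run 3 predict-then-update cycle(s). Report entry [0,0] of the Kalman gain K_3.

step 1: x^-=[-1.8700]  P^-=[0.6400]  H_jac=[-3.7400]  S=[9.4021]  K=[-0.2546]  nu=[-5.3569]  x^+=[-0.5062]  P^+=[0.0306]
step 2: x^-=[-0.5062]  P^-=[0.1406]  H_jac=[-1.0125]  S=[0.5942]  K=[-0.2396]  nu=[1.3137]  x^+=[-0.8210]  P^+=[0.1065]
step 3: x^-=[-0.8210]  P^-=[0.2165]  H_jac=[-1.6421]  S=[1.0338]  K=[-0.3439]  nu=[-0.8841]  x^+=[-0.5170]  P^+=[0.0942]

K[0,0] = -0.3439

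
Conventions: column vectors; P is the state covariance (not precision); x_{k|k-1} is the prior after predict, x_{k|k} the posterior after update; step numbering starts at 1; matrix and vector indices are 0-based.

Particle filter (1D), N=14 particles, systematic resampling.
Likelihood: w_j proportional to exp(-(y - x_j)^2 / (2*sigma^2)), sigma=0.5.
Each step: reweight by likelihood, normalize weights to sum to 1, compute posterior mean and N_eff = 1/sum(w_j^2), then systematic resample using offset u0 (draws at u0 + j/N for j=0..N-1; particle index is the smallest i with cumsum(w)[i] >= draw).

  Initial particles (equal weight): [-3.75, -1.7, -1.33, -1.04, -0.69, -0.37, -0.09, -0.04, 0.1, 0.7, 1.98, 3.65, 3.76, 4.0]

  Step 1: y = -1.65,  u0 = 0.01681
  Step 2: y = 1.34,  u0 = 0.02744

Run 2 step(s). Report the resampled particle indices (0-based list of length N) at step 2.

step 1: w=[0.0001, 0.3985, 0.3264, 0.1903, 0.0634, 0.0151, 0.0031, 0.0022, 0.0009, 0.0000, 0.0000, 0.0000, 0.0000, 0.0000]  mean=-1.3593  Neff=3.2698  idx=[1, 1, 1, 1, 1, 1, 2, 2, 2, 2, 3, 3, 3, 4]
step 2: w=[0.0000, 0.0000, 0.0000, 0.0000, 0.0000, 0.0000, 0.0021, 0.0021, 0.0021, 0.0021, 0.0398, 0.0398, 0.0398, 0.8719]  mean=-0.7374  Neff=1.3072  idx=[10, 12, 13, 13, 13, 13, 13, 13, 13, 13, 13, 13, 13, 13]

resampled_idx = [10, 12, 13, 13, 13, 13, 13, 13, 13, 13, 13, 13, 13, 13]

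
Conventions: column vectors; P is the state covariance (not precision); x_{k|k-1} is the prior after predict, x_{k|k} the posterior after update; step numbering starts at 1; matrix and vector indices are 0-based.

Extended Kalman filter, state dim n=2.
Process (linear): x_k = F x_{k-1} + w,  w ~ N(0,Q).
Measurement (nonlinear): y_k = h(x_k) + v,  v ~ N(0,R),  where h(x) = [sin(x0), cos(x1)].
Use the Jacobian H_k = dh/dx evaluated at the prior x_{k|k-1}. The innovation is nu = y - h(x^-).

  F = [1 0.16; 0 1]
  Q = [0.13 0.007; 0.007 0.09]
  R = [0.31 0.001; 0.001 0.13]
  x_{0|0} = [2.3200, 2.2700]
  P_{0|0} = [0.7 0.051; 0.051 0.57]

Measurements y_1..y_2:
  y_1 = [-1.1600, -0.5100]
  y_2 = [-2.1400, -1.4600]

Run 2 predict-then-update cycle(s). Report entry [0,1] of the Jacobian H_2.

step 1: x^-=[2.6832, 2.2700]  P^-=[0.8609 0.1492; 0.1492 0.6600]  H_jac=[-0.8968 0.0000; 0.0000 -0.7654]  S=[1.0023 0.1034; 0.1034 0.5166]  K=[-0.7632 -0.0683; -0.0333 -0.9711]  nu=[-1.6025, 0.1336]  x^+=[3.8971, 2.1936]  P^+=[0.2639 0.0126; 0.0126 0.1650]
step 2: x^-=[4.2481, 2.1936]  P^-=[0.4022 0.0460; 0.0460 0.2550]  H_jac=[-0.4478 0.0000; 0.0000 -0.8122]  S=[0.3906 0.0177; 0.0177 0.2982]  K=[-0.4565 -0.0981; -0.0213 -0.6932]  nu=[-1.2459, -0.8767]  x^+=[4.9029, 2.8278]  P^+=[0.3163 0.0163; 0.0163 0.1110]

H_jac[0,1] = 0.0000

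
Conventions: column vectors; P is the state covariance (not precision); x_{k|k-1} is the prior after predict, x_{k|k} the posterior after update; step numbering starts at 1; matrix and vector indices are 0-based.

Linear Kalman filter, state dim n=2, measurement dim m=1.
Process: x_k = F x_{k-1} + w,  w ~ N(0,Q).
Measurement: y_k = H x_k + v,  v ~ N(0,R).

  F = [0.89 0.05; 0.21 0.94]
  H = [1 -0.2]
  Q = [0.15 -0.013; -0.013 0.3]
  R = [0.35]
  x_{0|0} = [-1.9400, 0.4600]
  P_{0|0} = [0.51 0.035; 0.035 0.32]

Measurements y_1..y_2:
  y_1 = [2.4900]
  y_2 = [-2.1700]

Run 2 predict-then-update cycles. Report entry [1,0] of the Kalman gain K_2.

K[1,0] = -0.0226

step 1: x^-=[-1.7036, 0.0250]  P^-=[0.5579 0.1270; 0.1270 0.6191]  S=[0.8818]  K=[0.6038; 0.0036]  nu=[4.1986]  x^+=[0.8316, 0.0402]  P^+=[0.2364 0.1251; 0.1251 0.6190]
step 2: x^-=[0.7422, 0.2124]  P^-=[0.3499 0.1662; 0.1662 0.9068]  S=[0.6697]  K=[0.4728; -0.0226]  nu=[-2.8697]  x^+=[-0.6147, 0.2773]  P^+=[0.2002 0.1734; 0.1734 0.9065]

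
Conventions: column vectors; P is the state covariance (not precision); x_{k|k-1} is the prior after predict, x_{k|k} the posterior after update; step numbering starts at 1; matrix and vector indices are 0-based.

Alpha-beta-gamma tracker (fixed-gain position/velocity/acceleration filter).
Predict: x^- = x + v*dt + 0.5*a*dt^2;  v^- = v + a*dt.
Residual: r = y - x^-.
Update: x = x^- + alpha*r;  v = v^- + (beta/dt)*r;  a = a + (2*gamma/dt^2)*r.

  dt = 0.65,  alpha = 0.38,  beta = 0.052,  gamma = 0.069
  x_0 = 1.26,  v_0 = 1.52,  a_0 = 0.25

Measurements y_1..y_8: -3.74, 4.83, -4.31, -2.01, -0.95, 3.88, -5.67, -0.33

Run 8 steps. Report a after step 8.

step 1: x_pred=2.3008  r=-6.0408  x^+=0.0053  v^+=1.1992  a^+=-1.7231
step 2: x_pred=0.4208  r=4.4092  x^+=2.0963  v^+=0.4320  a^+=-0.2829
step 3: x_pred=2.3173  r=-6.6273  x^+=-0.2011  v^+=-0.2821  a^+=-2.4476
step 4: x_pred=-0.9015  r=-1.1085  x^+=-1.3227  v^+=-1.9617  a^+=-2.8097
step 5: x_pred=-3.1914  r=2.2414  x^+=-2.3397  v^+=-3.6087  a^+=-2.0775
step 6: x_pred=-5.1242  r=9.0042  x^+=-1.7026  v^+=-4.2388  a^+=0.8635
step 7: x_pred=-4.2754  r=-1.3946  x^+=-4.8053  v^+=-3.7891  a^+=0.4080
step 8: x_pred=-7.1821  r=6.8521  x^+=-4.5783  v^+=-2.9757  a^+=2.6460

a_post = 2.6460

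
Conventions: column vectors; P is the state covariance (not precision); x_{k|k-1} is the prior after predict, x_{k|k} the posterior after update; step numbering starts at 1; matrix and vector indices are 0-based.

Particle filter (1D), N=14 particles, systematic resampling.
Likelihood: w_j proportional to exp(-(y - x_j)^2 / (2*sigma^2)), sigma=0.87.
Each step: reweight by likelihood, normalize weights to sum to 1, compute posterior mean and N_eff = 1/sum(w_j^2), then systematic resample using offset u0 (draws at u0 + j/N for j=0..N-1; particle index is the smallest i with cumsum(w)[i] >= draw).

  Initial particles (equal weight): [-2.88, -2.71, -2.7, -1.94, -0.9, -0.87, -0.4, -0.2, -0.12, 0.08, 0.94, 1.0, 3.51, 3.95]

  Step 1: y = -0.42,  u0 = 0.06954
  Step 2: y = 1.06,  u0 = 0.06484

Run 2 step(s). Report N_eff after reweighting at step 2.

N_eff = 8.8586

step 1: w=[0.0029, 0.0049, 0.0051, 0.0342, 0.1352, 0.1378, 0.1574, 0.1525, 0.1484, 0.1335, 0.0464, 0.0416, 0.0000, 0.0000]  mean=-0.3588  Neff=7.6757  idx=[4, 4, 5, 5, 6, 6, 7, 7, 8, 8, 9, 9, 10, 11]
step 2: w=[0.0147, 0.0147, 0.0159, 0.0159, 0.0456, 0.0456, 0.0653, 0.0653, 0.0743, 0.0743, 0.0988, 0.0988, 0.1846, 0.1860]  mean=0.2407  Neff=8.8586  idx=[4, 5, 6, 7, 8, 9, 10, 11, 12, 12, 12, 13, 13, 13]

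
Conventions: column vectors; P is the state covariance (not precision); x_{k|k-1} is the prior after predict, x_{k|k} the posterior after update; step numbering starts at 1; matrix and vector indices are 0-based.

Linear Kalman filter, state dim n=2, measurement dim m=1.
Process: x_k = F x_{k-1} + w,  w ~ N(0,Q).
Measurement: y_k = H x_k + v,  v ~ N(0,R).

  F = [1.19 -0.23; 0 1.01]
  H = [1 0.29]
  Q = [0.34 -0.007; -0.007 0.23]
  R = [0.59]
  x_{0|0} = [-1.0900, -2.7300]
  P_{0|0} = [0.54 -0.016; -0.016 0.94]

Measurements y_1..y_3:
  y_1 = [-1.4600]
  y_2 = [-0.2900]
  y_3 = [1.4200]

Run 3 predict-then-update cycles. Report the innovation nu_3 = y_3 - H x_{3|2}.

innov = [1.2529]

step 1: x^-=[-0.6692, -2.7573]  P^-=[1.1632 -0.2446; -0.2446 1.1889]  S=[1.7113]  K=[0.6383; 0.0585]  nu=[0.0088]  x^+=[-0.6636, -2.7568]  P^+=[0.4660 -0.3085; -0.3085 1.1830]
step 2: x^-=[-0.1556, -2.7844]  P^-=[1.2314 -0.6526; -0.6526 1.4368]  S=[1.5637]  K=[0.6665; -0.1509]  nu=[0.6731]  x^+=[0.2930, -2.8859]  P^+=[0.5369 -0.4954; -0.4954 1.4012]
step 3: x^-=[1.0124, -2.9148]  P^-=[1.4456 -0.9279; -0.9279 1.6594]  S=[1.6369]  K=[0.7187; -0.2729]  nu=[1.2529]  x^+=[1.9129, -3.2567]  P^+=[0.6000 -0.6069; -0.6069 1.5375]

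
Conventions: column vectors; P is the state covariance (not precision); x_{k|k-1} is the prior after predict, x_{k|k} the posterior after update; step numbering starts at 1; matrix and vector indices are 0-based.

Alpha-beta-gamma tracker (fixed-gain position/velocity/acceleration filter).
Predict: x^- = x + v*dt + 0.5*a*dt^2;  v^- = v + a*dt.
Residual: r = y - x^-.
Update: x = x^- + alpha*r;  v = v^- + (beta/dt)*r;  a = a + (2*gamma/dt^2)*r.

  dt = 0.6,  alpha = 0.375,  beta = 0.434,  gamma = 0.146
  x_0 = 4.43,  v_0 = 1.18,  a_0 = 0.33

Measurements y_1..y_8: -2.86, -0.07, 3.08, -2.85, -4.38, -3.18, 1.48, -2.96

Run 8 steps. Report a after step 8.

step 1: x_pred=5.1974  r=-8.0574  x^+=2.1759  v^+=-4.4502  a^+=-6.2054
step 2: x_pred=-1.6112  r=1.5412  x^+=-1.0333  v^+=-7.0586  a^+=-4.9553
step 3: x_pred=-6.1604  r=9.2404  x^+=-2.6953  v^+=-3.3480  a^+=2.5396
step 4: x_pred=-4.2469  r=1.3969  x^+=-3.7231  v^+=-0.8137  a^+=3.6727
step 5: x_pred=-3.5502  r=-0.8298  x^+=-3.8614  v^+=0.7897  a^+=2.9996
step 6: x_pred=-2.8477  r=-0.3323  x^+=-2.9723  v^+=2.3490  a^+=2.7301
step 7: x_pred=-1.0714  r=2.5514  x^+=-0.1147  v^+=5.8326  a^+=4.7996
step 8: x_pred=4.2489  r=-7.2089  x^+=1.5455  v^+=3.4980  a^+=-1.0476

a_post = -1.0476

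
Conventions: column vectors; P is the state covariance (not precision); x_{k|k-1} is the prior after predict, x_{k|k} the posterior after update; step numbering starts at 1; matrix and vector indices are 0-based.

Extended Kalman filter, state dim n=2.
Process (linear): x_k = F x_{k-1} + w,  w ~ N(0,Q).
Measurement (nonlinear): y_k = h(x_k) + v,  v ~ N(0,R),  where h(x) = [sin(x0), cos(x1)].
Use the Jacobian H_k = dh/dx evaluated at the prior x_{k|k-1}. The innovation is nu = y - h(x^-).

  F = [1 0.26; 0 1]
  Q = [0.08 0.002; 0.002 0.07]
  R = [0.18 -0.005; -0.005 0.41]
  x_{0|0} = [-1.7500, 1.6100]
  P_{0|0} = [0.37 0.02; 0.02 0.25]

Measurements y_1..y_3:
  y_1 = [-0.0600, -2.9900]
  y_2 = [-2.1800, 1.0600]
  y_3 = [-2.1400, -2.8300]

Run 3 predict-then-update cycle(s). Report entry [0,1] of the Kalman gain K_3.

step 1: x^-=[-1.3314, 1.6100]  P^-=[0.4773 0.0870; 0.0870 0.3200]  H_jac=[0.2371 0.0000; 0.0000 -0.9992]  S=[0.2068 -0.0256; -0.0256 0.7295]  K=[0.5347 -0.1004; 0.0457 -0.4367]  nu=[0.9115, -2.9508]  x^+=[-0.5478, 2.9403]  P^+=[0.4081 0.0439; 0.0439 0.1794]
step 2: x^-=[0.2167, 2.9403]  P^-=[0.5230 0.0925; 0.0925 0.2494]  H_jac=[0.9766 0.0000; 0.0000 -0.2000]  S=[0.6788 -0.0231; -0.0231 0.4200]  K=[0.7523 -0.0027; 0.1293 -0.1117]  nu=[-2.3950, 2.0398]  x^+=[-1.5907, 2.4028]  P^+=[0.1387 0.0244; 0.0244 0.2322]
step 3: x^-=[-0.9660, 2.4028]  P^-=[0.2471 0.0868; 0.0868 0.3022]  H_jac=[0.5686 0.0000; 0.0000 -0.6734]  S=[0.2599 -0.0382; -0.0382 0.5470]  K=[0.5303 -0.0698; 0.1365 -0.3624]  nu=[-1.3174, -2.0907]  x^+=[-1.5188, 2.9807]  P^+=[0.1685 0.0464; 0.0464 0.2217]

K[0,1] = -0.0698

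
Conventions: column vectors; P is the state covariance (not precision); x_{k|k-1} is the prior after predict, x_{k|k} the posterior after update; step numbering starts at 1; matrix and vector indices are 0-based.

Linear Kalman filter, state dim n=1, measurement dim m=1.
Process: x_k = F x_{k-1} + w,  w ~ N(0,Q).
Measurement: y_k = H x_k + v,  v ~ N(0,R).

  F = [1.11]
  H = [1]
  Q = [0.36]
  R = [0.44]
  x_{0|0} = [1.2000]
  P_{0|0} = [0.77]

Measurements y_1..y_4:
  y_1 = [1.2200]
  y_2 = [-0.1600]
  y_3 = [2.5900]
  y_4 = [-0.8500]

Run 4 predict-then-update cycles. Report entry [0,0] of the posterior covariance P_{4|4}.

P_post[0,0] = 0.2692

step 1: x^-=[1.3320]  P^-=[1.3087]  S=[1.7487]  K=[0.7484]  nu=[-0.1120]  x^+=[1.2482]  P^+=[0.3293]
step 2: x^-=[1.3855]  P^-=[0.7657]  S=[1.2057]  K=[0.6351]  nu=[-1.5455]  x^+=[0.4040]  P^+=[0.2794]
step 3: x^-=[0.4484]  P^-=[0.7043]  S=[1.1443]  K=[0.6155]  nu=[2.1416]  x^+=[1.7665]  P^+=[0.2708]
step 4: x^-=[1.9608]  P^-=[0.6937]  S=[1.1337]  K=[0.6119]  nu=[-2.8108]  x^+=[0.2409]  P^+=[0.2692]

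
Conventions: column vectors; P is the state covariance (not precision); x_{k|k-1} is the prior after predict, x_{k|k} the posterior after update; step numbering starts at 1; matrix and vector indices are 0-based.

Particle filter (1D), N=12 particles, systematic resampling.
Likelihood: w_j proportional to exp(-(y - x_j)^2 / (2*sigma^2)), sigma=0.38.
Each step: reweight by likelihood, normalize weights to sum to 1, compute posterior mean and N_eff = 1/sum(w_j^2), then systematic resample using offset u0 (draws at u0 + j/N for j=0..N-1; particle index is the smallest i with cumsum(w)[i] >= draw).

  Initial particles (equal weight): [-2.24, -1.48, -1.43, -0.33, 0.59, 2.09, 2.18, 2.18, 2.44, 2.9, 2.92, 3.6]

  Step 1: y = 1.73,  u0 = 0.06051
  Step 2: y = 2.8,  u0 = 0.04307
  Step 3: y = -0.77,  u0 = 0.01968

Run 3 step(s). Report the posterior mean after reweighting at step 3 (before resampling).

step 1: w=[0.0000, 0.0000, 0.0000, 0.0000, 0.0061, 0.3484, 0.2707, 0.2707, 0.0953, 0.0048, 0.0041, 0.0000]  mean=2.1702  Neff=3.6085  idx=[5, 5, 5, 5, 6, 6, 6, 7, 7, 7, 7, 8]
step 2: w=[0.0548, 0.0548, 0.0548, 0.0548, 0.0829, 0.0829, 0.0829, 0.0829, 0.0829, 0.0829, 0.0829, 0.2004]  mean=2.2124  Neff=9.9707  idx=[0, 2, 3, 4, 5, 6, 7, 8, 9, 10, 11, 11]
step 3: w=[0.2412, 0.2412, 0.2412, 0.0394, 0.0394, 0.0394, 0.0394, 0.0394, 0.0394, 0.0394, 0.0002, 0.0002]  mean=2.1150  Neff=5.3936  idx=[0, 0, 0, 1, 1, 1, 2, 2, 2, 4, 6, 8]

post_mean = 2.1150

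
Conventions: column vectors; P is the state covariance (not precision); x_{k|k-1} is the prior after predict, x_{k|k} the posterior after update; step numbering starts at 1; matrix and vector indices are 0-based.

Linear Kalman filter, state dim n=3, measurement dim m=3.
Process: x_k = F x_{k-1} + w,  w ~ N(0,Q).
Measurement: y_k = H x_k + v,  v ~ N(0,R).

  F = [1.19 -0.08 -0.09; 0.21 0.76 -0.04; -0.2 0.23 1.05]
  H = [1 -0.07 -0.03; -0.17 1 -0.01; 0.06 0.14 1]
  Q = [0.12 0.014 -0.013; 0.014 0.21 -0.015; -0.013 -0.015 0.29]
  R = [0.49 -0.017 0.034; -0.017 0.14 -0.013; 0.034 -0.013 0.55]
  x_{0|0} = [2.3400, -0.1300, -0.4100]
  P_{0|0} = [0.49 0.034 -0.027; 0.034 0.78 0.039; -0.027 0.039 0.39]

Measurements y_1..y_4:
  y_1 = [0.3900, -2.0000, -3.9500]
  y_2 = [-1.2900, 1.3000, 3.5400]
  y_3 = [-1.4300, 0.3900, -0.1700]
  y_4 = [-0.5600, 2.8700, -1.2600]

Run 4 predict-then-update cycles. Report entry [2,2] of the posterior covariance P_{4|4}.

P_post[2,2] = 0.2882

step 1: x^-=[2.8319, 0.4090, -0.9284]  P^-=[0.8219 0.1199 -0.2093; 0.1199 0.6917 0.1055; -0.2093 0.1055 0.8079]  S=[1.3122 -0.0857 -0.1482; -0.0857 0.8120 0.2127; -0.1482 0.2127 1.3808]  K=[0.6232 0.0558 -0.0454; 0.1101 0.8277 0.0360; -0.1187 0.0009 0.5738]  nu=[-2.4411, -1.9369, -3.2488]  x^+=[1.3500, -1.5800, -2.5044]  P^+=[0.3055 0.0494 -0.0298; 0.0494 0.1219 -0.0072; -0.0298 -0.0072 0.3143]
step 2: x^-=[1.9583, -0.8171, -3.2630]  P^-=[0.5528 0.1304 -0.1403; 0.1304 0.3111 -0.0374; -0.1403 -0.0374 0.6597]  S=[1.0349 0.0012 -0.0752; 0.0012 0.4231 0.0097; -0.0752 0.0097 1.1927]  K=[0.5262 0.0889 -0.0420; 0.1062 0.6832 0.0129; -0.1132 -0.0594 0.5350]  nu=[-3.4034, 2.4174, 6.7999]  x^+=[0.0964, 0.5609, 0.6166]  P^+=[0.2574 0.0475 -0.0285; 0.0475 0.1016 -0.0152; -0.0285 -0.0152 0.2950]
step 3: x^-=[0.0144, 0.4218, 0.7572]  P^-=[0.4843 0.1183 -0.1247; 0.1183 0.2971 -0.0439; -0.1247 -0.0439 0.6312]  S=[0.9671 0.0016 -0.0640; 0.0016 0.4114 -0.0009; -0.0640 -0.0009 1.1635]  K=[0.4933 0.0883 -0.0408; 0.1017 0.6740 0.0102; -0.1106 -0.0689 0.5246]  nu=[-1.3921, -0.0218, -0.9871]  x^+=[-0.6340, 0.2554, 0.3947]  P^+=[0.2412 0.0452 -0.0276; 0.0452 0.1000 -0.0164; -0.0276 -0.0164 0.2896]
step 4: x^-=[-0.8104, 0.0452, 0.6000]  P^-=[0.4616 0.1123 -0.1198; 0.1123 0.2948 -0.0437; -0.1198 -0.0437 0.6238]  S=[0.9448 -0.0004 -0.0610; -0.0004 0.4105 -0.0019; -0.0610 -0.0019 1.1565]  K=[0.4814 0.0856 -0.0405; 0.0993 0.6728 0.0100; -0.1097 -0.0699 0.5220]  nu=[0.2716, 2.6930, -1.8177]  x^+=[-0.3754, 1.8660, -0.5668]  P^+=[0.2353 0.0441 -0.0273; 0.0441 0.0997 -0.0165; -0.0273 -0.0165 0.2882]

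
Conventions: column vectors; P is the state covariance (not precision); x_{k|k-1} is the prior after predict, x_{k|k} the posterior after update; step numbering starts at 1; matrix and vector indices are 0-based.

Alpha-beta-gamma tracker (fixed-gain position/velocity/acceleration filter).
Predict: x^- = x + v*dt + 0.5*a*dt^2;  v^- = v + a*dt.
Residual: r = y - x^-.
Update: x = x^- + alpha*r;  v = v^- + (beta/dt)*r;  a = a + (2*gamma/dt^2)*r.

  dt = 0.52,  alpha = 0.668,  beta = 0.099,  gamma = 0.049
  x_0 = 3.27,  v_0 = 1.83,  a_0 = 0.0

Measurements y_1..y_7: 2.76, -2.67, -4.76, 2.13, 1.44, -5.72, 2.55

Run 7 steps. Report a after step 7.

a_post = 1.5010

step 1: x_pred=4.2216  r=-1.4616  x^+=3.2453  v^+=1.5517  a^+=-0.5297
step 2: x_pred=3.9805  r=-6.6505  x^+=-0.4620  v^+=0.0101  a^+=-2.9400
step 3: x_pred=-0.8543  r=-3.9057  x^+=-3.4633  v^+=-2.2623  a^+=-4.3556
step 4: x_pred=-5.2286  r=7.3586  x^+=-0.3130  v^+=-3.1263  a^+=-1.6887
step 5: x_pred=-2.1670  r=3.6070  x^+=0.2425  v^+=-3.3176  a^+=-0.3814
step 6: x_pred=-1.5343  r=-4.1857  x^+=-4.3303  v^+=-4.3129  a^+=-1.8984
step 7: x_pred=-6.8297  r=9.3797  x^+=-0.5641  v^+=-3.5143  a^+=1.5010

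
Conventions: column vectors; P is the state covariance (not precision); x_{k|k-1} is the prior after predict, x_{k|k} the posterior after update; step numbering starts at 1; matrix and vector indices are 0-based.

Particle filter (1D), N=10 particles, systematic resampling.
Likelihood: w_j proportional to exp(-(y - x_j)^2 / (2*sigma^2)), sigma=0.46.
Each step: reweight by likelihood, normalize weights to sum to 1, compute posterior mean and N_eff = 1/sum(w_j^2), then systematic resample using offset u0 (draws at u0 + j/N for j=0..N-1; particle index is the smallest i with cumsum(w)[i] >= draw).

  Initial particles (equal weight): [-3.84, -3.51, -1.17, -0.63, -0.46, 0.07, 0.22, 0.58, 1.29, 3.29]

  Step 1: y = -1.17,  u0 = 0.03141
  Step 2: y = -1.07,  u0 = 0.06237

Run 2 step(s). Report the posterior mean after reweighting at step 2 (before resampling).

post_mean = -1.0100

step 1: w=[0.0000, 0.0000, 0.5425, 0.2723, 0.1648, 0.0143, 0.0056, 0.0004, 0.0000, 0.0000]  mean=-0.8796  Neff=2.5263  idx=[2, 2, 2, 2, 2, 2, 3, 3, 4, 4]
step 2: w=[0.1228, 0.1228, 0.1228, 0.1228, 0.1228, 0.1228, 0.0795, 0.0795, 0.0522, 0.0522]  mean=-1.0100  Neff=9.2150  idx=[0, 1, 2, 2, 3, 4, 5, 6, 7, 9]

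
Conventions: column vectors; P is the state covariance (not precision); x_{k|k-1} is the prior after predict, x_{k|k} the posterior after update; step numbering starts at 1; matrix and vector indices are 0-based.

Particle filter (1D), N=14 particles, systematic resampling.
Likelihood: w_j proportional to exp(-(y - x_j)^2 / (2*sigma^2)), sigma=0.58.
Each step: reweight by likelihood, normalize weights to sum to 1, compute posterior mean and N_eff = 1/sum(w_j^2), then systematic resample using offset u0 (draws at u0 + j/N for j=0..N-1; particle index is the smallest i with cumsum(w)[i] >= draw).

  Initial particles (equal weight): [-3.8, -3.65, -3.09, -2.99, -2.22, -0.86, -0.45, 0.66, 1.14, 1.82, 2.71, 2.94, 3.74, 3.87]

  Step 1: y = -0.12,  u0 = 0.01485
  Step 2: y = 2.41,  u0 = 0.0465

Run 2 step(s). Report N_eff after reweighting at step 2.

N_eff = 4.0061

step 1: w=[0.0000, 0.0000, 0.0000, 0.0000, 0.0008, 0.2464, 0.4730, 0.2251, 0.0525, 0.0021, 0.0000, 0.0000, 0.0000, 0.0000]  mean=-0.2143  Neff=2.9591  idx=[5, 5, 5, 5, 6, 6, 6, 6, 6, 6, 7, 7, 7, 7]
step 2: w=[0.0000, 0.0000, 0.0000, 0.0000, 0.0001, 0.0001, 0.0001, 0.0001, 0.0001, 0.0001, 0.2498, 0.2498, 0.2498, 0.2498]  mean=0.6592  Neff=4.0061  idx=[10, 10, 10, 11, 11, 11, 11, 12, 12, 12, 13, 13, 13, 13]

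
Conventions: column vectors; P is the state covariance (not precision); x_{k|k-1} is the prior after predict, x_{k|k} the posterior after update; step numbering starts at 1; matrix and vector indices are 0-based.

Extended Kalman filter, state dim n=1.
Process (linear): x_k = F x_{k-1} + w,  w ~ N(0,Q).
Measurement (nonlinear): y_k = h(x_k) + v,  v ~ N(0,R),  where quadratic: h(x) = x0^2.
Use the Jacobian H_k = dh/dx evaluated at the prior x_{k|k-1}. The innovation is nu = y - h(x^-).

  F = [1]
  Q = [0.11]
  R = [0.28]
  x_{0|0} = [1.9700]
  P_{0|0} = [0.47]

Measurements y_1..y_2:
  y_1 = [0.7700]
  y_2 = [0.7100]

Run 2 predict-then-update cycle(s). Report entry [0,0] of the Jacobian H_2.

H_jac[0,0] = 2.4085

step 1: x^-=[1.9700]  P^-=[0.5800]  H_jac=[3.9400]  S=[9.2837]  K=[0.2462]  nu=[-3.1109]  x^+=[1.2042]  P^+=[0.0175]
step 2: x^-=[1.2042]  P^-=[0.1275]  H_jac=[2.4085]  S=[1.0196]  K=[0.3012]  nu=[-0.7402]  x^+=[0.9813]  P^+=[0.0350]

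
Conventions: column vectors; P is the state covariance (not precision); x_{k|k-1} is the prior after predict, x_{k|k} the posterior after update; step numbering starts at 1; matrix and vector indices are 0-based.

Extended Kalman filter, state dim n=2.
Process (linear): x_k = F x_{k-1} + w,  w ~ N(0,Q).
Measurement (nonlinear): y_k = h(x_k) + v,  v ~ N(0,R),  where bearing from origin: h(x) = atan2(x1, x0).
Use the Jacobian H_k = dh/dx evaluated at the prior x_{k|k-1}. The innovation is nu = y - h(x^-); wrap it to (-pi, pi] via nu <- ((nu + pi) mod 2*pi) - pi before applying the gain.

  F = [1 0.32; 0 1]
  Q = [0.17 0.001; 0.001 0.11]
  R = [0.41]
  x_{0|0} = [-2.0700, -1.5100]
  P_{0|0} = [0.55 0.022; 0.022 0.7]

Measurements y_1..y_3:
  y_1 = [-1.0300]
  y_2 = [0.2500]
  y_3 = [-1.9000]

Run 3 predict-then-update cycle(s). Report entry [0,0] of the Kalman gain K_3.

step 1: x^-=[-2.5532, -1.5100]  P^-=[0.8058 0.2470; 0.2470 0.8100]  H_jac=[0.1716 -0.2902]  S=[0.4773]  K=[0.1395; -0.4036]  nu=[1.5775]  x^+=[-2.3331, -2.1467]  P^+=[0.7965 0.2739; 0.2739 0.7322]
step 2: x^-=[-3.0200, -2.1467]  P^-=[1.2167 0.5092; 0.5092 0.8422]  H_jac=[0.1564 -0.2200]  S=[0.4455]  K=[0.1756; -0.2372]  nu=[2.7736]  x^+=[-2.5329, -2.8045]  P^+=[1.2030 0.5278; 0.5278 0.8172]
step 3: x^-=[-3.4303, -2.8045]  P^-=[1.7944 0.7903; 0.7903 0.9272]  H_jac=[0.1429 -0.1747]  S=[0.4355]  K=[0.2716; -0.1128]  nu=[0.5562]  x^+=[-3.2793, -2.8672]  P^+=[1.7623 0.8036; 0.8036 0.9216]

K[0,0] = 0.2716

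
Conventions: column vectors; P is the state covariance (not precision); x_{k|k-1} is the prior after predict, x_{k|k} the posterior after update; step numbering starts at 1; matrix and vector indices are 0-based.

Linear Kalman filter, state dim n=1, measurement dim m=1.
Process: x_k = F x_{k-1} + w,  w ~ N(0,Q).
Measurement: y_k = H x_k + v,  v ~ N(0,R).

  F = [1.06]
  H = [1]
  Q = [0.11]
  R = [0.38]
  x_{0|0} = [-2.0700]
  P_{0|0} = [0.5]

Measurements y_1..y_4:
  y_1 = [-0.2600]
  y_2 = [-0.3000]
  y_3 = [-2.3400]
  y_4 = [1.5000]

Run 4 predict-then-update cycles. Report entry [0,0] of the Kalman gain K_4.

step 1: x^-=[-2.1942]  P^-=[0.6718]  S=[1.0518]  K=[0.6387]  nu=[1.9342]  x^+=[-0.9588]  P^+=[0.2427]
step 2: x^-=[-1.0163]  P^-=[0.3827]  S=[0.7627]  K=[0.5018]  nu=[0.7163]  x^+=[-0.6569]  P^+=[0.1907]
step 3: x^-=[-0.6963]  P^-=[0.3242]  S=[0.7042]  K=[0.4604]  nu=[-1.6437]  x^+=[-1.4531]  P^+=[0.1750]
step 4: x^-=[-1.5403]  P^-=[0.3066]  S=[0.6866]  K=[0.4465]  nu=[3.0403]  x^+=[-0.1827]  P^+=[0.1697]

K[0,0] = 0.4465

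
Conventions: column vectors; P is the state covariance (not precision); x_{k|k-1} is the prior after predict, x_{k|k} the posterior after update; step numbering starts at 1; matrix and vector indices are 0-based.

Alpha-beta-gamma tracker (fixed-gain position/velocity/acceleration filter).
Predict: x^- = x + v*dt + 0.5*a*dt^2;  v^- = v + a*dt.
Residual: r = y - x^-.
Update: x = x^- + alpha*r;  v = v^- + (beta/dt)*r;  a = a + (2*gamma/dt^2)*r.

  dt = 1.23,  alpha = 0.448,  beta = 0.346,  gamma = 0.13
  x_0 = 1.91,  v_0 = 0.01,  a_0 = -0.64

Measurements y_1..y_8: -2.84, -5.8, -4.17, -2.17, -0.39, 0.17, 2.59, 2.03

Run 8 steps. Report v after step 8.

v_post = 5.5228

step 1: x_pred=1.4382  r=-4.2782  x^+=-0.4784  v^+=-1.9807  a^+=-1.3752
step 2: x_pred=-3.9549  r=-1.8451  x^+=-4.7815  v^+=-4.1912  a^+=-1.6923
step 3: x_pred=-11.2169  r=7.0469  x^+=-8.0599  v^+=-4.2905  a^+=-0.4813
step 4: x_pred=-13.7012  r=11.5312  x^+=-8.5352  v^+=-1.6387  a^+=1.5004
step 5: x_pred=-9.4158  r=9.0258  x^+=-5.3722  v^+=2.7458  a^+=3.0516
step 6: x_pred=0.3134  r=-0.1434  x^+=0.2492  v^+=6.4589  a^+=3.0269
step 7: x_pred=10.4833  r=-7.8933  x^+=6.9471  v^+=7.9616  a^+=1.6704
step 8: x_pred=18.0034  r=-15.9734  x^+=10.8473  v^+=5.5228  a^+=-1.0747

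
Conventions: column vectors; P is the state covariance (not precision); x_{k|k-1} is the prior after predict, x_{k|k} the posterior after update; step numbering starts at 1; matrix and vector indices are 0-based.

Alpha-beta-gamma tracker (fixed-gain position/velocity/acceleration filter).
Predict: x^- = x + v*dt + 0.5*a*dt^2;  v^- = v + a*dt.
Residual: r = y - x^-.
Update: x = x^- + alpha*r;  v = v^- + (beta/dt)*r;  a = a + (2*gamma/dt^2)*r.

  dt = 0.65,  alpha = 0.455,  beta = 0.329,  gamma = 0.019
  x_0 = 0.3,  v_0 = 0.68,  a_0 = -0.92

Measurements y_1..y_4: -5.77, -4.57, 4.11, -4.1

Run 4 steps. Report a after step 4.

step 1: x_pred=0.5476  r=-6.3176  x^+=-2.3269  v^+=-3.1157  a^+=-1.4882
step 2: x_pred=-4.6665  r=0.0965  x^+=-4.6226  v^+=-4.0342  a^+=-1.4795
step 3: x_pred=-7.5574  r=11.6674  x^+=-2.2487  v^+=0.9096  a^+=-0.4302
step 4: x_pred=-1.7484  r=-2.3516  x^+=-2.8184  v^+=-0.5603  a^+=-0.6417

a_post = -0.6417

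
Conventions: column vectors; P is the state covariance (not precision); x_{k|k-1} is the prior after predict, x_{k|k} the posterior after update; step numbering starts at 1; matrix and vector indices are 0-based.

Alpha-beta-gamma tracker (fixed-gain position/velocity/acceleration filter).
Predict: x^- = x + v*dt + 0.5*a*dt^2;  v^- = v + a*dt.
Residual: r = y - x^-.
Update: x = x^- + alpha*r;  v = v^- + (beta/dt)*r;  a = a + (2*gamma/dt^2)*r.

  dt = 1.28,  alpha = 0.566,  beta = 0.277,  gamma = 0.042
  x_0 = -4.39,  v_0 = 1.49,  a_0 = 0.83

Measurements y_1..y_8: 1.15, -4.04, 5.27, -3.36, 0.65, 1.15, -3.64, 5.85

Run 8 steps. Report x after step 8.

step 1: x_pred=-1.8029  r=2.9529  x^+=-0.1315  v^+=3.1914  a^+=0.9814
step 2: x_pred=4.7574  r=-8.7974  x^+=-0.2219  v^+=2.5438  a^+=0.5304
step 3: x_pred=3.4686  r=1.8014  x^+=4.4882  v^+=3.6125  a^+=0.6227
step 4: x_pred=9.6223  r=-12.9823  x^+=2.2743  v^+=1.6001  a^+=-0.0429
step 5: x_pred=4.2873  r=-3.6373  x^+=2.2286  v^+=0.7581  a^+=-0.2294
step 6: x_pred=3.0110  r=-1.8610  x^+=1.9577  v^+=0.0617  a^+=-0.3248
step 7: x_pred=1.7706  r=-5.4106  x^+=-1.2918  v^+=-1.5249  a^+=-0.6022
step 8: x_pred=-3.7369  r=9.5869  x^+=1.6893  v^+=-0.2210  a^+=-0.1107

x_post = 1.6893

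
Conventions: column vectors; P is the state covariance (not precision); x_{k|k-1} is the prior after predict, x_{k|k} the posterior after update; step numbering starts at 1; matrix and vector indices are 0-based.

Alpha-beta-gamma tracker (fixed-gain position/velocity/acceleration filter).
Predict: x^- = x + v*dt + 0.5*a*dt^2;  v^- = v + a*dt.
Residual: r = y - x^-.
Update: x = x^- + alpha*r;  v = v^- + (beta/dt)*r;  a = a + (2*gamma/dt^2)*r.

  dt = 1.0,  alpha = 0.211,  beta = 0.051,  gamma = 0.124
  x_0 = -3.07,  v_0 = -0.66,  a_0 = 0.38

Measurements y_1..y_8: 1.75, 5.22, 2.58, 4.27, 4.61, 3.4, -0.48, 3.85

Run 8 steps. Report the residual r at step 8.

resid = -6.1311

step 1: x_pred=-3.5400  r=5.2900  x^+=-2.4238  v^+=-0.0102  a^+=1.6919
step 2: x_pred=-1.5881  r=6.8081  x^+=-0.1516  v^+=2.0289  a^+=3.3803
step 3: x_pred=3.5675  r=-0.9875  x^+=3.3592  v^+=5.3589  a^+=3.1354
step 4: x_pred=10.2857  r=-6.0157  x^+=9.0164  v^+=8.1875  a^+=1.6435
step 5: x_pred=18.0257  r=-13.4157  x^+=15.1950  v^+=9.1468  a^+=-1.6836
step 6: x_pred=23.5000  r=-20.1000  x^+=19.2589  v^+=6.4381  a^+=-6.6684
step 7: x_pred=22.3628  r=-22.8428  x^+=17.5430  v^+=-1.3952  a^+=-12.3334
step 8: x_pred=9.9811  r=-6.1311  x^+=8.6874  v^+=-14.0413  a^+=-13.8539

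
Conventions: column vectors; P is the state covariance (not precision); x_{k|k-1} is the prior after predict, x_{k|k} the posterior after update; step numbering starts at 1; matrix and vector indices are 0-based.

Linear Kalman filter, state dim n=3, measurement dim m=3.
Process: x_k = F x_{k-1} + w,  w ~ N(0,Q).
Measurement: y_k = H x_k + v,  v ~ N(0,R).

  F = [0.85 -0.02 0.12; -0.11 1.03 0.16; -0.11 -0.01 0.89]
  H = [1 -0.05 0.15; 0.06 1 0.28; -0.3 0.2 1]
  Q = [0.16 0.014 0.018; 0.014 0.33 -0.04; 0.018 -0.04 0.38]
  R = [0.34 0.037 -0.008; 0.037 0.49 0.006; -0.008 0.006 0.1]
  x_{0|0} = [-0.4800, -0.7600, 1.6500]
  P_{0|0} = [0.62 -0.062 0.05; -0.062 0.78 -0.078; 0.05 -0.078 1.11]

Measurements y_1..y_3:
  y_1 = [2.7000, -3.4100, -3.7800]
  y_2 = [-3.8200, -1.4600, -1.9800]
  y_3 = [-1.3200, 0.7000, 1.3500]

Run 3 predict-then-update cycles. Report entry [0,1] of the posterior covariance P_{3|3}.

P_post[0,1] = 0.0096

step 1: x^-=[-0.1948, -0.4660, 1.5289]  P^-=[0.6369 -0.0964 0.1178; -0.0964 1.1800 0.0473; 0.1178 0.0473 1.2583]  S=[1.0525 0.0134 0.0687; 0.0134 1.7898 0.6578; 0.0687 0.6578 1.4226]  K=[0.6331 0.0197 -0.1047; -0.1435 0.7003 -0.0974; 0.2313 -0.1069 0.9046]  nu=[2.6422, -3.3604, -5.2741]  x^+=[1.9643, -2.6848, -2.2713]  P^+=[0.2102 0.0069 0.0463; 0.0069 0.3575 -0.0738; 0.0463 -0.0738 0.1166]
step 2: x^-=[1.4508, -3.3449, -2.2107]  P^-=[0.3233 -0.0080 0.0466; -0.0080 0.6873 -0.0982; 0.0466 -0.0982 0.4672]  S=[0.6918 0.0338 0.0030; 0.0338 1.1607 0.1659; 0.0030 0.1659 0.5575]  K=[0.4774 0.0218 -0.1022; -0.1107 0.5854 -0.0989; 0.1767 -0.0895 0.8034]  nu=[-5.1065, 2.4168, 1.3349]  x^+=[-1.0707, -1.4969, -2.2568]  P^+=[0.1596 0.0092 0.0321; 0.0092 0.2991 -0.0626; 0.0321 -0.0626 0.1005]
step 3: x^-=[-1.1510, -1.7851, -1.8758]  P^-=[0.2834 -0.0007 0.0389; -0.0007 0.6280 -0.0888; 0.0389 -0.0888 0.4564]  S=[0.6483 0.0402 0.0079; 0.0402 1.1063 0.1598; 0.0079 0.1598 0.5483]  K=[0.4460 0.0224 -0.0974; -0.1038 0.5627 -0.0950; 0.1679 -0.0844 0.8010]  nu=[0.0231, 3.0794, 3.2375]  x^+=[-1.3869, -0.3625, 0.4612]  P^+=[0.1493 0.0096 0.0297; 0.0096 0.2875 -0.0599; 0.0297 -0.0599 0.0991]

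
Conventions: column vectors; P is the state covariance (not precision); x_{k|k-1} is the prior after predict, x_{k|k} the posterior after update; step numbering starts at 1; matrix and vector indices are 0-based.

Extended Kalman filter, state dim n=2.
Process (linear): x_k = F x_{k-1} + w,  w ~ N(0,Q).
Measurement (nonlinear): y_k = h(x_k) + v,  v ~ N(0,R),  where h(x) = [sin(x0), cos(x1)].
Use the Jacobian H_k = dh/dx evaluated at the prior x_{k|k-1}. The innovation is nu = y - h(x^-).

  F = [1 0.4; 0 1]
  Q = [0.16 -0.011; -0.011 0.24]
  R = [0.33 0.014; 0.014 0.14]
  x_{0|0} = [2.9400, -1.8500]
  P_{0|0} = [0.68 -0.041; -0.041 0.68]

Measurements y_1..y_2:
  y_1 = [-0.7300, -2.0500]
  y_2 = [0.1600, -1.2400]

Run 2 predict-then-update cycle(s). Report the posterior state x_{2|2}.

step 1: x^-=[2.2000, -1.8500]  P^-=[0.9160 0.2200; 0.2200 0.9200]  H_jac=[-0.5885 0.0000; 0.0000 0.9613]  S=[0.6472 -0.1105; -0.1105 0.9901]  K=[-0.8119 0.1230; -0.0485 0.8878]  nu=[-1.5385, -1.7744]  x^+=[3.2308, -3.3506]  P^+=[0.4523 0.0061; 0.0061 0.1286]
step 2: x^-=[1.8905, -3.3506]  P^-=[0.6378 0.0465; 0.0465 0.3686]  H_jac=[-0.3143 0.0000; 0.0000 -0.2075]  S=[0.3930 0.0170; 0.0170 0.1559]  K=[-0.5098 -0.0062; -0.0160 -0.4890]  nu=[-0.7893, -0.2618]  x^+=[2.2946, -3.2100]  P^+=[0.5355 0.0386; 0.0386 0.3310]

x_post = [2.2946, -3.2100]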